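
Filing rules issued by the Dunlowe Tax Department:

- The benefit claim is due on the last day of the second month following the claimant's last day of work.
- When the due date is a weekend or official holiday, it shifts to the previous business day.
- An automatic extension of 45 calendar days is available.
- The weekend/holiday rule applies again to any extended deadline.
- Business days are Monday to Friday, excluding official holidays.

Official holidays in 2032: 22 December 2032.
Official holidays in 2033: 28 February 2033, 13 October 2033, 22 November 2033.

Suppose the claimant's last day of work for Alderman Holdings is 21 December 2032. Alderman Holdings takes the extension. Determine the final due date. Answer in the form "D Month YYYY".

The second month after 21 December 2032 is February 2033, whose last day is 28 February 2033.
Because 28 February 2033 is a listed holiday, the deadline becomes 25 February 2033 (Friday).
The 45-calendar-day extension moves the deadline from 25 February 2033 to 11 April 2033.
11 April 2033 is a Monday and not a listed holiday, so it stands.
Final deadline: 11 April 2033.

11 April 2033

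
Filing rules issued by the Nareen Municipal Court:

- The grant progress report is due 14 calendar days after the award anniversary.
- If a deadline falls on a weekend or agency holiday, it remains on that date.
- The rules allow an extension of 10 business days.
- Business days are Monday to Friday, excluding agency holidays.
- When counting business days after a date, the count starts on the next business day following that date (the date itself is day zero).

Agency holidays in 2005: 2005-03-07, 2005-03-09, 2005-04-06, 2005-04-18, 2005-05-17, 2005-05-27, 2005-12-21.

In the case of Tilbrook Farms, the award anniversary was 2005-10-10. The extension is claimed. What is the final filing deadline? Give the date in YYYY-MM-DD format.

2005-11-07

From 2005-10-10, 14 calendar days later is 2005-10-24.
No adjustment is made for weekends or holidays, so 2005-10-24 stands.
The 10-business-day extension runs from 2005-10-24 to 2005-11-07.
2005-11-07 falls on a Monday. The rules make no weekend/holiday allowance, so it remains 2005-11-07.
The final due date is 2005-11-07.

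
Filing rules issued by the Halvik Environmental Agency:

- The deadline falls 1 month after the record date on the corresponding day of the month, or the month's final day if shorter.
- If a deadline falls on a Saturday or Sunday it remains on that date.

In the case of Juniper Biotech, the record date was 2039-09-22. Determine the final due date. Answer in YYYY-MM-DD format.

2039-10-22

Moving 1 month forward from 2039-09-22 on the corresponding day gives 2039-10-22.
2039-10-22 falls on a Saturday. The rules make no weekend/holiday allowance, so it remains 2039-10-22.
Deadline: 2039-10-22.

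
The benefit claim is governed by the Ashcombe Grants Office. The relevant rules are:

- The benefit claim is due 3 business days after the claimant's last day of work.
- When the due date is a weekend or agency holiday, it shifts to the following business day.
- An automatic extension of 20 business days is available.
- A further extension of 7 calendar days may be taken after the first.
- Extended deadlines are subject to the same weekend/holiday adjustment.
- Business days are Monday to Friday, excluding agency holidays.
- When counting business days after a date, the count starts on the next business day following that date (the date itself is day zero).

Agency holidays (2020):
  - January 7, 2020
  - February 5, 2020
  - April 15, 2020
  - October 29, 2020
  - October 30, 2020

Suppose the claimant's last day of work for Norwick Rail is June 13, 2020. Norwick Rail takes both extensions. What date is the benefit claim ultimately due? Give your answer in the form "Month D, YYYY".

3 business days after June 13, 2020, excluding weekends and holidays, is June 17, 2020.
Since June 17, 2020 is a Wednesday and not a holiday, the date is unchanged.
Applying the 20-business-day extension: 20 business days after June 17, 2020 is July 15, 2020.
July 15, 2020 falls on a Wednesday, which is a business day, so no adjustment is needed.
Applying the 7-calendar-day extension: July 15, 2020 + 7 days = July 22, 2020.
July 22, 2020 (Wednesday) is already a business day.
Final deadline: July 22, 2020.

July 22, 2020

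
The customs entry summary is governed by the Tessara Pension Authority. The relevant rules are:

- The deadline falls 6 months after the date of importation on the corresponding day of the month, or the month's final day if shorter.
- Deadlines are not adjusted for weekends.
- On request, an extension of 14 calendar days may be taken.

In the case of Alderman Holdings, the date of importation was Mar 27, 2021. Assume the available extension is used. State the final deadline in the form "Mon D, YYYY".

Oct 11, 2021

Moving 6 months forward from Mar 27, 2021 on the corresponding day gives Sep 27, 2021.
No adjustment is made for weekends or holidays, so Sep 27, 2021 stands.
Add the 14 calendar-day extension to Sep 27, 2021: Oct 11, 2021.
No adjustment is made for weekends or holidays, so Oct 11, 2021 stands.
Final deadline: Oct 11, 2021.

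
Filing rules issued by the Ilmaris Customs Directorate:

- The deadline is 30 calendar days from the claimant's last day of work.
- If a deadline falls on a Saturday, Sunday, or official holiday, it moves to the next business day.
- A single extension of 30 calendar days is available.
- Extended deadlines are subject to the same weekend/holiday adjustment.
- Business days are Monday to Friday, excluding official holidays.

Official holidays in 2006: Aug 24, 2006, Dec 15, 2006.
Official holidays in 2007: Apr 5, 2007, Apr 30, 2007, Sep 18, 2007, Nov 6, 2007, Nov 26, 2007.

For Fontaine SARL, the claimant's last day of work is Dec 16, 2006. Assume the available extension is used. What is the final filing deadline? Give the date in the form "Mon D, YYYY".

Feb 14, 2007

Trigger date Dec 16, 2006 + 30 calendar days = Jan 15, 2007.
Jan 15, 2007 falls on a Monday, which is a business day, so no adjustment is needed.
Applying the 30-calendar-day extension: Jan 15, 2007 + 30 days = Feb 14, 2007.
Since Feb 14, 2007 is a Wednesday and not a holiday, the date is unchanged.
Final deadline: Feb 14, 2007.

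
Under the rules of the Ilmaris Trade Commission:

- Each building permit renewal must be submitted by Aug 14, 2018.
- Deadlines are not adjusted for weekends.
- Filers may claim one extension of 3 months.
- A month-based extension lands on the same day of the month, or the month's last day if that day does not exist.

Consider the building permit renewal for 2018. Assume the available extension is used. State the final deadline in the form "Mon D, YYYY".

The stated deadline is Aug 14, 2018.
Aug 14, 2018 is a Tuesday; no weekend or holiday adjustment applies.
Add 3 months to Aug 14, 2018: Nov 14, 2018.
No adjustment is made for weekends or holidays, so Nov 14, 2018 stands.
Final deadline: Nov 14, 2018.

Nov 14, 2018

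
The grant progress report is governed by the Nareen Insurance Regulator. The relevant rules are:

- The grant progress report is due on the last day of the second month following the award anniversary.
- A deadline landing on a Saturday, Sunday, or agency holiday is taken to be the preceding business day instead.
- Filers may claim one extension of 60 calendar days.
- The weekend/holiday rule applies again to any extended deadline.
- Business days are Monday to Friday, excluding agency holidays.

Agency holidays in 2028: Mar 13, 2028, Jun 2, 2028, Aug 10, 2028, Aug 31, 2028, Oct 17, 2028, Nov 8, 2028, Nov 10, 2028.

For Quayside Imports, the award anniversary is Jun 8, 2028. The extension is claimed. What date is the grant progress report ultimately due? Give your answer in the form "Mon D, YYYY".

Oct 27, 2028

The second month after Jun 8, 2028 is August 2028, whose last day is Aug 31, 2028.
Aug 31, 2028 falls on a listed holiday. Rolling to the preceding business day gives Aug 30, 2028, a Wednesday.
Add the 60 calendar-day extension to Aug 30, 2028: Oct 29, 2028.
Because Oct 29, 2028 is a Sunday, the deadline becomes Oct 27, 2028 (Friday).
Final deadline: Oct 27, 2028.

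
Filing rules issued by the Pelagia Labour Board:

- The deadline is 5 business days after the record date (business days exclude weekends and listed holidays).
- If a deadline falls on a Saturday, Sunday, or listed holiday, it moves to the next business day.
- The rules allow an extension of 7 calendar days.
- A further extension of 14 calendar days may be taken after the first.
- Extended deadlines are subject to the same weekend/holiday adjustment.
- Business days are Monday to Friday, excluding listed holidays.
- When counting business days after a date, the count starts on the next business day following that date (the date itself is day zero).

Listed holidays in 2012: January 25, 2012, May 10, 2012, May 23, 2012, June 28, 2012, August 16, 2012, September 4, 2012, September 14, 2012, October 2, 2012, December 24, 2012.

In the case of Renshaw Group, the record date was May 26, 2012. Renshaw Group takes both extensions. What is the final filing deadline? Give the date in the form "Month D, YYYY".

June 22, 2012

Starting the day after May 26, 2012 and counting 5 business days lands on June 1, 2012.
June 1, 2012 falls on a Friday, which is a business day, so no adjustment is needed.
Add the 7 calendar-day extension to June 1, 2012: June 8, 2012.
June 8, 2012 falls on a Friday, which is a business day, so no adjustment is needed.
Applying the 14-calendar-day extension: June 8, 2012 + 14 days = June 22, 2012.
June 22, 2012 is a Friday and not a listed holiday, so it stands.
So the filing is due June 22, 2012.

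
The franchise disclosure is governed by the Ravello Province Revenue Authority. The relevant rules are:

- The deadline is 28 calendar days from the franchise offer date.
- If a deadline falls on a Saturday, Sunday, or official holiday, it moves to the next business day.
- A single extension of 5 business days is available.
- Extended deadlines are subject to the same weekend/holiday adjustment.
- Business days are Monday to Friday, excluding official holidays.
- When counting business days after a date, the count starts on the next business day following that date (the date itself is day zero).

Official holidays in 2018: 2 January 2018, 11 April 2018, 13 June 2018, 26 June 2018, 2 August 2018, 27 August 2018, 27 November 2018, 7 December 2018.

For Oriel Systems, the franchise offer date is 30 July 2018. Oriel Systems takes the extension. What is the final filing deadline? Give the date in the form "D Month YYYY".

Adding 28 calendar days to 30 July 2018 gives 27 August 2018.
27 August 2018 falls on a listed holiday. Rolling to the next business day gives 28 August 2018, a Tuesday.
Applying the 5-business-day extension: 5 business days after 28 August 2018 is 4 September 2018.
4 September 2018 (Tuesday) is already a business day.
Deadline: 4 September 2018.

4 September 2018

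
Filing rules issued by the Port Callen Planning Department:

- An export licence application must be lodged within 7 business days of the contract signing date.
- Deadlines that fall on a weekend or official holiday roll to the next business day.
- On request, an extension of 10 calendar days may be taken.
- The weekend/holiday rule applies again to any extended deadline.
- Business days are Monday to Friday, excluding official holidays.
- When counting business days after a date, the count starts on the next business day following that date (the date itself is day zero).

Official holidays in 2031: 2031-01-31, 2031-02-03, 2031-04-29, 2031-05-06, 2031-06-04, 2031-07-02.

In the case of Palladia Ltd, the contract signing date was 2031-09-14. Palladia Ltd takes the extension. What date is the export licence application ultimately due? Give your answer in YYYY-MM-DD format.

2031-10-03

7 business days after 2031-09-14, excluding weekends and holidays, is 2031-09-23.
2031-09-23 (Tuesday) is already a business day.
The 10-calendar-day extension moves the deadline from 2031-09-23 to 2031-10-03.
2031-10-03 is a Friday and not a listed holiday, so it stands.
Final deadline: 2031-10-03.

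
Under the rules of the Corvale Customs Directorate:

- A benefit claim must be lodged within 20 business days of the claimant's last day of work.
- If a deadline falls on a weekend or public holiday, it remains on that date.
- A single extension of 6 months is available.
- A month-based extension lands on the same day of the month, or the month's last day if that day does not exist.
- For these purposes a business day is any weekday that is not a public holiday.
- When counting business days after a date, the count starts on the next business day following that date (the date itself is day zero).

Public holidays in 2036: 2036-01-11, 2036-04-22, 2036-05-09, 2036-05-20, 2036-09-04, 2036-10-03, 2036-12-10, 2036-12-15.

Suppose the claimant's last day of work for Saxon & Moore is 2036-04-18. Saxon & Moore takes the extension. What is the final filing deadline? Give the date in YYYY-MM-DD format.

20 business days after 2036-04-18, excluding weekends and holidays, is 2036-05-21.
No adjustment is made for weekends or holidays, so 2036-05-21 stands.
Applying the 6 months extension: 6 months after 2036-05-21 is 2036-11-21.
2036-11-21 falls on a Friday. The rules make no weekend/holiday allowance, so it remains 2036-11-21.
Deadline: 2036-11-21.

2036-11-21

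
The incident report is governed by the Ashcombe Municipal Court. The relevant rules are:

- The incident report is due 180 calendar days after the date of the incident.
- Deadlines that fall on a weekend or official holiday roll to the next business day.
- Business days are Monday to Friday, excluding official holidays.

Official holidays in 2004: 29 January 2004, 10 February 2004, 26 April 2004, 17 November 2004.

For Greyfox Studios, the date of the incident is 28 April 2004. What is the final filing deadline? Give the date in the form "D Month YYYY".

25 October 2004

Trigger date 28 April 2004 + 180 calendar days = 25 October 2004.
25 October 2004 falls on a Monday, which is a business day, so no adjustment is needed.
The final due date is 25 October 2004.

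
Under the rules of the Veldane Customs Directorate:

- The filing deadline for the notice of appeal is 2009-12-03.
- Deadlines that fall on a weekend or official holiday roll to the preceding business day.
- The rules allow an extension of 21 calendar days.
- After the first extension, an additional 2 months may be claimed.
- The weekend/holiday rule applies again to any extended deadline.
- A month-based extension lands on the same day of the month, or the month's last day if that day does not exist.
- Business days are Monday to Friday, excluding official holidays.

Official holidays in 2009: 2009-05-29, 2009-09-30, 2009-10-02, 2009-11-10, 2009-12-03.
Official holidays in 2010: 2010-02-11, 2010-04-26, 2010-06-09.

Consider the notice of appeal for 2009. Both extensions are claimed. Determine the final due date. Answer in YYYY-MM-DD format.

2010-02-23

The stated deadline is 2009-12-03.
2009-12-03 is a listed holiday, so it moves to the preceding business day, 2009-12-02 (Wednesday).
With the 21-day extension, 2009-12-02 becomes 2009-12-23.
2009-12-23 falls on a Wednesday, which is a business day, so no adjustment is needed.
Add 2 months to 2009-12-23: 2010-02-23.
Since 2010-02-23 is a Tuesday and not a holiday, the date is unchanged.
Final deadline: 2010-02-23.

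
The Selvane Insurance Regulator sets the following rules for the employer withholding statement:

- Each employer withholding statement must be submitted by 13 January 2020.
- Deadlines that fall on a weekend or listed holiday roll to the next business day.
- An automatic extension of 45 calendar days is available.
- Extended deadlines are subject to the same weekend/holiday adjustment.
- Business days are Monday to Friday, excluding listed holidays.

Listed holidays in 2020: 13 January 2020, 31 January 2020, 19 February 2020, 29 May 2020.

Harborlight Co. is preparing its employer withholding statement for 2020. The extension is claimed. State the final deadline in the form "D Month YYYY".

The stated deadline is 13 January 2020.
13 January 2020 is a listed holiday, so it moves to the next business day, 14 January 2020 (Tuesday).
The 45-calendar-day extension moves the deadline from 14 January 2020 to 28 February 2020.
28 February 2020 falls on a Friday, which is a business day, so no adjustment is needed.
Deadline: 28 February 2020.

28 February 2020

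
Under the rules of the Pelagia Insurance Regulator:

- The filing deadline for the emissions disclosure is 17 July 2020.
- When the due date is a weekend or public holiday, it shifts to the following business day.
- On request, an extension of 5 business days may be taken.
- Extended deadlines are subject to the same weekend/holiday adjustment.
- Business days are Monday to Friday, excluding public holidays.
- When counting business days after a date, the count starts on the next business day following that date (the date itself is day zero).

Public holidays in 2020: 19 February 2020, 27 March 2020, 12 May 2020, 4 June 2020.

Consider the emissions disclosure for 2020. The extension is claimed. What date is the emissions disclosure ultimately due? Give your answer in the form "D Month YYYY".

24 July 2020

The stated deadline is 17 July 2020.
17 July 2020 falls on a Friday, which is a business day, so no adjustment is needed.
The 5-business-day extension runs from 17 July 2020 to 24 July 2020.
24 July 2020 is a Friday and not a listed holiday, so it stands.
The final due date is 24 July 2020.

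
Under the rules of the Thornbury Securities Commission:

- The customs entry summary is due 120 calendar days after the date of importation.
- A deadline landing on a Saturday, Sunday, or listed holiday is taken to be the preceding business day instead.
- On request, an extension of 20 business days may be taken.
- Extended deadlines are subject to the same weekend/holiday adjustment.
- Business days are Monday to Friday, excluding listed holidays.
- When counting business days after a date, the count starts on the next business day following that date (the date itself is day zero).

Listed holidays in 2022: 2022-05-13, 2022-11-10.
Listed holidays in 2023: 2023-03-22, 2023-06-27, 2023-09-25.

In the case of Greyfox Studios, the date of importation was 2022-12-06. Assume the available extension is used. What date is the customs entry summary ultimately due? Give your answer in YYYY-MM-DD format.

Trigger date 2022-12-06 + 120 calendar days = 2023-04-05.
2023-04-05 (Wednesday) is already a business day.
The 20-business-day extension runs from 2023-04-05 to 2023-05-03.
2023-05-03 is a Wednesday and not a listed holiday, so it stands.
Deadline: 2023-05-03.

2023-05-03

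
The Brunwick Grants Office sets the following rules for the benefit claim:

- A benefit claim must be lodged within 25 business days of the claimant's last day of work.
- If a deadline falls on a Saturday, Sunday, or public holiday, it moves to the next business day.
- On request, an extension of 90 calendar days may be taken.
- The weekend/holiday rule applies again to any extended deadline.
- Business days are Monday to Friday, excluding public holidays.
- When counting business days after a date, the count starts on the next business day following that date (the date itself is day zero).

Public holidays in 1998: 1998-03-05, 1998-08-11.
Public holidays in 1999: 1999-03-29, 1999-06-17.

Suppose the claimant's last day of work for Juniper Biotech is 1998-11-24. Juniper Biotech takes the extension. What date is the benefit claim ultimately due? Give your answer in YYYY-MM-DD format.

1999-03-30

Counting 25 business days after 1998-11-24 (skipping weekends and listed holidays) reaches 1998-12-29.
1998-12-29 (Tuesday) is already a business day.
The 90-calendar-day extension moves the deadline from 1998-12-29 to 1999-03-29.
1999-03-29 falls on a listed holiday. Rolling to the next business day gives 1999-03-30, a Tuesday.
The final due date is 1999-03-30.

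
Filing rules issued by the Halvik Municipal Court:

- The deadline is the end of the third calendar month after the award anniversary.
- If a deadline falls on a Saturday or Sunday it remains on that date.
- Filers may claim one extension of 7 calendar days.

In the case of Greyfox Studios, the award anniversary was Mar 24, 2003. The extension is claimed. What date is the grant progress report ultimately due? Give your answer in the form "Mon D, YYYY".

3 months after Mar 24, 2003 falls in June 2003; the last day of that month is Jun 30, 2003.
Jun 30, 2003 is a Monday; no weekend or holiday adjustment applies.
With the 7-day extension, Jun 30, 2003 becomes Jul 7, 2003.
No adjustment is made for weekends or holidays, so Jul 7, 2003 stands.
Final deadline: Jul 7, 2003.

Jul 7, 2003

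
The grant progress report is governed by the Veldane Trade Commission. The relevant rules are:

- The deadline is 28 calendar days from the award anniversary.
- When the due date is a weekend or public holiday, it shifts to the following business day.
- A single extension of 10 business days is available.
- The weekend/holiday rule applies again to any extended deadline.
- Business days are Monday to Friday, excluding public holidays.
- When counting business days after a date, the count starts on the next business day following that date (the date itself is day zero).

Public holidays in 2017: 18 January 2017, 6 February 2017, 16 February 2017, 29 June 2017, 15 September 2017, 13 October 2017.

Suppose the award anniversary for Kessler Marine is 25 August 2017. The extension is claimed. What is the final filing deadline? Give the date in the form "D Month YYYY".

Adding 28 calendar days to 25 August 2017 gives 22 September 2017.
22 September 2017 (Friday) is already a business day.
Counting 10 further business days from 22 September 2017 reaches 6 October 2017.
6 October 2017 is a Friday and not a listed holiday, so it stands.
Final deadline: 6 October 2017.

6 October 2017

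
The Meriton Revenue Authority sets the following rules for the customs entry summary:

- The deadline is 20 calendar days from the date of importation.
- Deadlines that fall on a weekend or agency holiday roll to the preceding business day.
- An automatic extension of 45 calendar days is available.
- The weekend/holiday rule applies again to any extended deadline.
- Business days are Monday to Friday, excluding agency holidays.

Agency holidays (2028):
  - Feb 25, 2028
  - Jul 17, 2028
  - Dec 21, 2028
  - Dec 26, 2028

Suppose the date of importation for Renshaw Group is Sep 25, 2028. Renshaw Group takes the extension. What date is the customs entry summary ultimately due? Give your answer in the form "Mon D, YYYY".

Nov 27, 2028

Adding 20 calendar days to Sep 25, 2028 gives Oct 15, 2028.
Because Oct 15, 2028 is a Sunday, the deadline becomes Oct 13, 2028 (Friday).
The 45-calendar-day extension moves the deadline from Oct 13, 2028 to Nov 27, 2028.
Nov 27, 2028 is a Monday and not a listed holiday, so it stands.
So the filing is due Nov 27, 2028.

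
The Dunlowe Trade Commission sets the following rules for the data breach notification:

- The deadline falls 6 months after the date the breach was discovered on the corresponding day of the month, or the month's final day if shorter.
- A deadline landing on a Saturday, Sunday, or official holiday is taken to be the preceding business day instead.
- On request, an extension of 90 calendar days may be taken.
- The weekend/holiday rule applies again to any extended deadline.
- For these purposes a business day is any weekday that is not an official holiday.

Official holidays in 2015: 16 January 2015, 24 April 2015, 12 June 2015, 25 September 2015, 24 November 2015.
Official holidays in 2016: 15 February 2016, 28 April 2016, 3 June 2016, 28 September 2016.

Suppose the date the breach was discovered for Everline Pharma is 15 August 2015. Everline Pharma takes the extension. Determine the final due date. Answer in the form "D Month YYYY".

12 May 2016

Moving 6 months forward from 15 August 2015 on the corresponding day gives 15 February 2016.
15 February 2016 falls on a listed holiday. Rolling to the preceding business day gives 12 February 2016, a Friday.
Applying the 90-calendar-day extension: 12 February 2016 + 90 days = 12 May 2016.
Since 12 May 2016 is a Thursday and not a holiday, the date is unchanged.
Final deadline: 12 May 2016.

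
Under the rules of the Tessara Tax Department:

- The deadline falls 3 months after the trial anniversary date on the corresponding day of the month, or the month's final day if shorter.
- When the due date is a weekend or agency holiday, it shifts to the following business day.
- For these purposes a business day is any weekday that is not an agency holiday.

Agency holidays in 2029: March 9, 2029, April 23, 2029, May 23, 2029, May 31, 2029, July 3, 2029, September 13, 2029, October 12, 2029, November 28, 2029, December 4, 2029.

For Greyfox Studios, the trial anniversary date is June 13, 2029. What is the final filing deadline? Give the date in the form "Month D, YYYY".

Moving 3 months forward from June 13, 2029 on the corresponding day gives September 13, 2029.
September 13, 2029 falls on a listed holiday. Rolling to the next business day gives September 14, 2029, a Friday.
Deadline: September 14, 2029.

September 14, 2029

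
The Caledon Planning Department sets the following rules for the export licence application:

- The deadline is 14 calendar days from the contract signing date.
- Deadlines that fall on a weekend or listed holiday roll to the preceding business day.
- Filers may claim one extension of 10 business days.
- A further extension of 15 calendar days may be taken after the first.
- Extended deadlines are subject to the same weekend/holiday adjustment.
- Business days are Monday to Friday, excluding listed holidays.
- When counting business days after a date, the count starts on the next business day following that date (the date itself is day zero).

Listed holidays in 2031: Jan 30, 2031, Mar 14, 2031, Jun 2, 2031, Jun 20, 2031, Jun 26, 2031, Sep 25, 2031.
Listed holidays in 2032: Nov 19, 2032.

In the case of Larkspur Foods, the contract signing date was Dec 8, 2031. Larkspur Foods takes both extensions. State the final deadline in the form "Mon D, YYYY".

14 calendar days after Dec 8, 2031 is Dec 22, 2031.
Dec 22, 2031 falls on a Monday, which is a business day, so no adjustment is needed.
Applying the 10-business-day extension: 10 business days after Dec 22, 2031 is Jan 5, 2032.
Jan 5, 2032 is a Monday and not a listed holiday, so it stands.
With the 15-day extension, Jan 5, 2032 becomes Jan 20, 2032.
Jan 20, 2032 is a Tuesday and not a listed holiday, so it stands.
So the filing is due Jan 20, 2032.

Jan 20, 2032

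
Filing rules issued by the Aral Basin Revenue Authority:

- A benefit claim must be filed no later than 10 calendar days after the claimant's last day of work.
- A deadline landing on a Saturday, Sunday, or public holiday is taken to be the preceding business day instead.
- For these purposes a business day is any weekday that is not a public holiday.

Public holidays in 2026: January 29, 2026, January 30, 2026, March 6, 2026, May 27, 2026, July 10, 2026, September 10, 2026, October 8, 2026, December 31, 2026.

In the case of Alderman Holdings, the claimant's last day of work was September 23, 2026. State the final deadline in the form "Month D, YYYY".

October 2, 2026

From September 23, 2026, 10 calendar days later is October 3, 2026.
October 3, 2026 falls on a Saturday. Rolling to the preceding business day gives October 2, 2026, a Friday.
The final due date is October 2, 2026.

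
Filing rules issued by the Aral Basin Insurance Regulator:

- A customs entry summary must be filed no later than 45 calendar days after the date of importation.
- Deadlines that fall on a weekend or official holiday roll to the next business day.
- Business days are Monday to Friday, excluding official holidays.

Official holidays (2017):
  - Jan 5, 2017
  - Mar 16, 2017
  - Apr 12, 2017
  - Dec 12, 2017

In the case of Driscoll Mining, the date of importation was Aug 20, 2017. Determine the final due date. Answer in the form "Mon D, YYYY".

Oct 4, 2017

From Aug 20, 2017, 45 calendar days later is Oct 4, 2017.
Oct 4, 2017 is a Wednesday and not a listed holiday, so it stands.
Deadline: Oct 4, 2017.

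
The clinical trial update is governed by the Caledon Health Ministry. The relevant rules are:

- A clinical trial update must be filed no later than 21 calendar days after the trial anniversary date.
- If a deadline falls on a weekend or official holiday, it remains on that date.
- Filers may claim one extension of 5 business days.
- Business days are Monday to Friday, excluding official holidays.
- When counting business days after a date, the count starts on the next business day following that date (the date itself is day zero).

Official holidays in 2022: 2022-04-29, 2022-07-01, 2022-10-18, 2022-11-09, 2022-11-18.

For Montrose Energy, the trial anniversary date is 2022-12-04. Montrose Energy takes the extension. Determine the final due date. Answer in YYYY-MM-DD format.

2022-12-30

Trigger date 2022-12-04 + 21 calendar days = 2022-12-25.
No adjustment is made for weekends or holidays, so 2022-12-25 stands.
Counting 5 further business days from 2022-12-25 reaches 2022-12-30.
No adjustment is made for weekends or holidays, so 2022-12-30 stands.
Deadline: 2022-12-30.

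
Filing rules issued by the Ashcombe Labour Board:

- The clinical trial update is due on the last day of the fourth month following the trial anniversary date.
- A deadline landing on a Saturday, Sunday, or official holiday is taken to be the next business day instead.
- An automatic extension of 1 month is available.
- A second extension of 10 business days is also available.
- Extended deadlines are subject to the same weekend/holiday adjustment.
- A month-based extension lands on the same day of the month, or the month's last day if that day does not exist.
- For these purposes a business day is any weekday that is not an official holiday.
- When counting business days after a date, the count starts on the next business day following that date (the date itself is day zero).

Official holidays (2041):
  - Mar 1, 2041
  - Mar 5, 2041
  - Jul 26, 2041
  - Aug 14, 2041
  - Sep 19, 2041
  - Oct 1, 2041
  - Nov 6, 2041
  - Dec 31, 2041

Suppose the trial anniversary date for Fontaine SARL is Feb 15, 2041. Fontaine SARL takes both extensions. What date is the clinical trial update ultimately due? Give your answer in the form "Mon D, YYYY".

Aug 16, 2041

4 months after Feb 15, 2041 is June 2041; that month ends on Jun 30, 2041.
Because Jun 30, 2041 is a Sunday, the deadline becomes Jul 1, 2041 (Monday).
The 1 month extension carries Jul 1, 2041 to Aug 1, 2041.
Aug 1, 2041 is a Thursday and not a listed holiday, so it stands.
Counting 10 further business days from Aug 1, 2041 reaches Aug 16, 2041.
Aug 16, 2041 is a Friday and not a listed holiday, so it stands.
So the filing is due Aug 16, 2041.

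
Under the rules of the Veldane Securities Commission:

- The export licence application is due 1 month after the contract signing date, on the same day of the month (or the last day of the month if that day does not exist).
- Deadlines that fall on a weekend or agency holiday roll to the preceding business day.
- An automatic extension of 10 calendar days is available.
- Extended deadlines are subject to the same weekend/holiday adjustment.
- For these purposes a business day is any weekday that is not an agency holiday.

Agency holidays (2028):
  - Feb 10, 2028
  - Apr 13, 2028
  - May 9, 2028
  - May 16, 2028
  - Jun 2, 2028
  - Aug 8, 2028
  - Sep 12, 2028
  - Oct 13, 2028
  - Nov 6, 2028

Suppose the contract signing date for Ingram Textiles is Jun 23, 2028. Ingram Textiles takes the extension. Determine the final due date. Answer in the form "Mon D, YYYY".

1 month after Jun 23, 2028, on the same day of the month, is Jul 23, 2028.
Because Jul 23, 2028 is a Sunday, the deadline becomes Jul 21, 2028 (Friday).
The 10-calendar-day extension moves the deadline from Jul 21, 2028 to Jul 31, 2028.
Jul 31, 2028 is a Monday and not a listed holiday, so it stands.
So the filing is due Jul 31, 2028.

Jul 31, 2028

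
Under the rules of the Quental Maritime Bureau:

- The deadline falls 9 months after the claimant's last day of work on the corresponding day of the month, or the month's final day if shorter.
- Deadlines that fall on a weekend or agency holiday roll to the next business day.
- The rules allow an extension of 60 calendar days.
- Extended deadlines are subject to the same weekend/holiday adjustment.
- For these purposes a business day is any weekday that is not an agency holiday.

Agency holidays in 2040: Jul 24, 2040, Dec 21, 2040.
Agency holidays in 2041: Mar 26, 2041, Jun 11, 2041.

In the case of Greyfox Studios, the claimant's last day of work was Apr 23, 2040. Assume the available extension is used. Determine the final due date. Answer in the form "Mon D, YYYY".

Mar 25, 2041

Moving 9 months forward from Apr 23, 2040 on the corresponding day gives Jan 23, 2041.
Jan 23, 2041 (Wednesday) is already a business day.
The 60-calendar-day extension moves the deadline from Jan 23, 2041 to Mar 24, 2041.
Mar 24, 2041 is a Sunday, so it moves to the next business day, Mar 25, 2041 (Monday).
So the filing is due Mar 25, 2041.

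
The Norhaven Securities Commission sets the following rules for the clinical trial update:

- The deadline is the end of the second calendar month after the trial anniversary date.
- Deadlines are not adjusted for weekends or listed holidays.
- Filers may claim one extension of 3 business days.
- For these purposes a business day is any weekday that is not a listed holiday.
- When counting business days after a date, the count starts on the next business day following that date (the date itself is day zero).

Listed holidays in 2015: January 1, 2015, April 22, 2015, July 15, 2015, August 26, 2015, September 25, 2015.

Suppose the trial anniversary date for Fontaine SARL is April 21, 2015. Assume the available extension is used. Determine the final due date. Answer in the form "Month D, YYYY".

2 months after April 21, 2015 is June 2015; that month ends on June 30, 2015.
June 30, 2015 falls on a Tuesday. The rules make no weekend/holiday allowance, so it remains June 30, 2015.
Applying the 3-business-day extension: 3 business days after June 30, 2015 is July 3, 2015.
July 3, 2015 is a Friday; no weekend or holiday adjustment applies.
The final due date is July 3, 2015.

July 3, 2015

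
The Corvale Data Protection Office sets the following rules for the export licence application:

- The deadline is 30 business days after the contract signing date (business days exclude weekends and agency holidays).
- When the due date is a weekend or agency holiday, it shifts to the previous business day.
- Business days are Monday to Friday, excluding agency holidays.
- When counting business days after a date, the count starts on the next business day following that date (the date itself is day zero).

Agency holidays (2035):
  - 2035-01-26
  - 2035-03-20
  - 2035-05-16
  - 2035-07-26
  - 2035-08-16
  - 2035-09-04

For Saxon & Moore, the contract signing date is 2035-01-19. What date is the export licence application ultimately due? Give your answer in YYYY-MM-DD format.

30 business days after 2035-01-19, excluding weekends and holidays, is 2035-03-05.
2035-03-05 is a Monday and not a listed holiday, so it stands.
So the filing is due 2035-03-05.

2035-03-05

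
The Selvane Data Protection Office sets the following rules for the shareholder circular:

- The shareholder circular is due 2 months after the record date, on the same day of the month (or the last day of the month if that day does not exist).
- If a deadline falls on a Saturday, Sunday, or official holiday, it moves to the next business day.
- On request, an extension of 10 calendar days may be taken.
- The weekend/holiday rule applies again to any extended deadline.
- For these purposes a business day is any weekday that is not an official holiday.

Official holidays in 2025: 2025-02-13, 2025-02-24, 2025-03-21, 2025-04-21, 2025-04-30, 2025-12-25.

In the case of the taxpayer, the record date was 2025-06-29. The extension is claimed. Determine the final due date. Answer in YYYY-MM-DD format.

2 months from 2025-06-29 is 2025-08-29.
2025-08-29 (Friday) is already a business day.
Applying the 10-calendar-day extension: 2025-08-29 + 10 days = 2025-09-08.
2025-09-08 (Monday) is already a business day.
So the filing is due 2025-09-08.

2025-09-08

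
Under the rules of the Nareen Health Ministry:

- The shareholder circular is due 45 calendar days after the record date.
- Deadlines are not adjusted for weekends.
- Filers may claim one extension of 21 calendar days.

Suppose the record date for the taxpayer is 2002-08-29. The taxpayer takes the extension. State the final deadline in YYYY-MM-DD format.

2002-11-03

Adding 45 calendar days to 2002-08-29 gives 2002-10-13.
No adjustment is made for weekends or holidays, so 2002-10-13 stands.
With the 21-day extension, 2002-10-13 becomes 2002-11-03.
No adjustment is made for weekends or holidays, so 2002-11-03 stands.
The final due date is 2002-11-03.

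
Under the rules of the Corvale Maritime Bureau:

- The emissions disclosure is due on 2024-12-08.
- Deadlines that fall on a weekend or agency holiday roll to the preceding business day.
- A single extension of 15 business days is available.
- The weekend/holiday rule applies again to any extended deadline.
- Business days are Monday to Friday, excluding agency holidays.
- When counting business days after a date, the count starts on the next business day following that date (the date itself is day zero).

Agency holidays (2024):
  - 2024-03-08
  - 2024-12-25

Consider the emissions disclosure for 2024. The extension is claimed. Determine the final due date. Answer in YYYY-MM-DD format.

The stated deadline is 2024-12-08.
2024-12-08 is a Sunday; the preceding business day is 2024-12-06 (Friday).
Counting 15 further business days from 2024-12-06 reaches 2024-12-30.
2024-12-30 is a Monday and not a listed holiday, so it stands.
Final deadline: 2024-12-30.

2024-12-30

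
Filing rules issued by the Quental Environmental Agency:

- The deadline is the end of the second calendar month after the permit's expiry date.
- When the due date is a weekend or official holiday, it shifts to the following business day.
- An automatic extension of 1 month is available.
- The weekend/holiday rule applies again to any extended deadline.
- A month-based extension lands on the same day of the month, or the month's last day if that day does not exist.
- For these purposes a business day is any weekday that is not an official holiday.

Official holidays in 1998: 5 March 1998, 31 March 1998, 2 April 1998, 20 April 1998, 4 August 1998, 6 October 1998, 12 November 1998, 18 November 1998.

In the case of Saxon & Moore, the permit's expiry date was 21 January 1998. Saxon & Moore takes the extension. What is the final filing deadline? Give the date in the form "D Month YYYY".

2 months after 21 January 1998 is March 1998; that month ends on 31 March 1998.
31 March 1998 is a listed holiday, so it moves to the next business day, 1 April 1998 (Wednesday).
Applying the 1 month extension: 1 month after 1 April 1998 is 1 May 1998.
Since 1 May 1998 is a Friday and not a holiday, the date is unchanged.
The final due date is 1 May 1998.

1 May 1998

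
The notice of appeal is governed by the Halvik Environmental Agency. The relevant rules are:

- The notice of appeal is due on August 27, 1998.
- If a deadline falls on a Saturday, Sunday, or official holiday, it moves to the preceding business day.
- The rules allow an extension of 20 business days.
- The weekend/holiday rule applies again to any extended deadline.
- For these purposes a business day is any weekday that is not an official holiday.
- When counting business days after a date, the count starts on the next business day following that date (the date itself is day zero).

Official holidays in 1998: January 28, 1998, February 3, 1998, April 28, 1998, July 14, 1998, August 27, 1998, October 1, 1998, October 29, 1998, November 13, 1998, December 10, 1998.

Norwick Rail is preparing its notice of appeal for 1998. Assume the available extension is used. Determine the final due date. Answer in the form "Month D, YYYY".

The stated deadline is August 27, 1998.
August 27, 1998 falls on a listed holiday. Rolling to the preceding business day gives August 26, 1998, a Wednesday.
Counting 20 further business days from August 26, 1998 reaches September 24, 1998.
September 24, 1998 falls on a Thursday, which is a business day, so no adjustment is needed.
So the filing is due September 24, 1998.

September 24, 1998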